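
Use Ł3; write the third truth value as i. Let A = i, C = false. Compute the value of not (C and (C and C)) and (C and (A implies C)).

C and C = false and false = false
C and (C and C) = false and false = false
not (C and (C and C)) = not false = true
A implies C = i implies false = i  [min(1, 1−½+0)]
C and (A implies C) = false and i = false
not (C and (C and C)) and (C and (A implies C)) = true and false = false

false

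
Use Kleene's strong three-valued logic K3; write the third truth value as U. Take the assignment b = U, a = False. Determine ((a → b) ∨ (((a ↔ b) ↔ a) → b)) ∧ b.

U

a → b = False → U = True
a ↔ b = False ↔ U = U
(a ↔ b) ↔ a = U ↔ False = U
((a ↔ b) ↔ a) → b = U → U = U
(a → b) ∨ (((a ↔ b) ↔ a) → b) = True ∨ U = True
((a → b) ∨ (((a ↔ b) ↔ a) → b)) ∧ b = True ∧ U = U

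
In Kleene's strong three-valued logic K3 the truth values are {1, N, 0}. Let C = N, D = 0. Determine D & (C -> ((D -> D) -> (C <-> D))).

0

D -> D = 0 -> 0 = 1
C <-> D = N <-> 0 = N
(D -> D) -> (C <-> D) = 1 -> N = N  [~1 | N]
C -> ((D -> D) -> (C <-> D)) = N -> N = N
D & (C -> ((D -> D) -> (C <-> D))) = 0 & N = 0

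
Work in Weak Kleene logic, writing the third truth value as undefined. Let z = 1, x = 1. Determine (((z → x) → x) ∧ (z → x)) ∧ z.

z → x = 1 → 1 = 1
(z → x) → x = 1 → 1 = 1
z → x = 1 → 1 = 1
((z → x) → x) ∧ (z → x) = 1 ∧ 1 = 1
(((z → x) → x) ∧ (z → x)) ∧ z = 1 ∧ 1 = 1

1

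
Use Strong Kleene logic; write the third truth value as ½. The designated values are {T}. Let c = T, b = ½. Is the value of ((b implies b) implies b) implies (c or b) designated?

b implies b = ½ implies ½ = ½  [not ½ or ½]
(b implies b) implies b = ½ implies ½ = ½
c or b = T or ½ = T
((b implies b) implies b) implies (c or b) = ½ implies T = T
T ∈ {T}.

Yes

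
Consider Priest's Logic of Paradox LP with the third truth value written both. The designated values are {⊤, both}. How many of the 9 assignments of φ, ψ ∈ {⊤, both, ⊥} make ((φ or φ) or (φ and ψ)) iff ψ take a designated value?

Of the 9 assignments, 7 give a value in {⊤, both}.

7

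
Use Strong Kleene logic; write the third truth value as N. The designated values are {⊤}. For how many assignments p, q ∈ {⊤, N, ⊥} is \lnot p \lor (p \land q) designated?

Designated under: (p=⊤, q=⊤); (p=⊥, q=⊤); (p=⊥, q=N); (p=⊥, q=⊥).

4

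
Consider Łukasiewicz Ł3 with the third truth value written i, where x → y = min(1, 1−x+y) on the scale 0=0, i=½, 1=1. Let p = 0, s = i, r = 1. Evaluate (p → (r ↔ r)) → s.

i

r ↔ r = 1 ↔ 1 = 1
p → (r ↔ r) = 0 → 1 = 1
(p → (r ↔ r)) → s = 1 → i = i  [min(1, 1−1+½)]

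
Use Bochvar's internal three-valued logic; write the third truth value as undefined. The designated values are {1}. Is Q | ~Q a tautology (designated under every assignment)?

Countermodel: Q=undefined gives undefined, which is not designated.

No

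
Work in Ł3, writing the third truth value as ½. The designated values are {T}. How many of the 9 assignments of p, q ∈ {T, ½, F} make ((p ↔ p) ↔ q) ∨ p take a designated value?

Of the 9 assignments, 5 give a value in {T}.

5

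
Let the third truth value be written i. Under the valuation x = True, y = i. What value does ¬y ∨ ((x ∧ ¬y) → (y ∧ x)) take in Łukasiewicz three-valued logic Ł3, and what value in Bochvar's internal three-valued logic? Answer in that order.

In Łukasiewicz three-valued logic Ł3: ¬y = ¬i = i
¬y = ¬i = i
x ∧ ¬y = True ∧ i = i
y ∧ x = i ∧ True = i
(x ∧ ¬y) → (y ∧ x) = i → i = True  [min(1, 1−½+½)]
¬y ∨ ((x ∧ ¬y) → (y ∧ x)) = i ∨ True = True
In Bochvar's internal three-valued logic: ¬y = ¬i = i
¬y = ¬i = i
x ∧ ¬y = True ∧ i = i
y ∧ x = i ∧ True = i
(x ∧ ¬y) → (y ∧ x) = i → i = i  [any arg is the third value ⇒ result is the third value]
¬y ∨ ((x ∧ ¬y) → (y ∧ x)) = i ∨ i = i
They differ because Łukasiewicz three-valued logic Ł3 and Bochvar's internal three-valued logic treat i differently under the binary connectives.

True; i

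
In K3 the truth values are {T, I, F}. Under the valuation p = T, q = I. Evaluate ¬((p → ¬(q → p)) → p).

F

q → p = I → T = T  [¬I ∨ T]
¬(q → p) = ¬T = F
p → ¬(q → p) = T → F = F
(p → ¬(q → p)) → p = F → T = T
¬((p → ¬(q → p)) → p) = ¬T = F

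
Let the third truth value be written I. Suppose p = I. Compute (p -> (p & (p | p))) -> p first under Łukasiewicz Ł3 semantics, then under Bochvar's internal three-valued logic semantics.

In Łukasiewicz Ł3: p | p = I | I = I
p & (p | p) = I & I = I
p -> (p & (p | p)) = I -> I = true  [min(1, 1−½+½)]
(p -> (p & (p | p))) -> p = true -> I = I
In Bochvar's internal three-valued logic: p | p = I | I = I
p & (p | p) = I & I = I
p -> (p & (p | p)) = I -> I = I  [any arg is the third value ⇒ result is the third value]
(p -> (p & (p | p))) -> p = I -> I = I

I; I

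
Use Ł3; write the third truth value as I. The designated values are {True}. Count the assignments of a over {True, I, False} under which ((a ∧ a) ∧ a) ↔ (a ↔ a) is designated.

a=True: True ✓
a=I: I ·
a=False: False ·

1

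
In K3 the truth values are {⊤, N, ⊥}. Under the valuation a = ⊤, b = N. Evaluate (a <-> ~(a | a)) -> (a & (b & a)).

a | a = ⊤ | ⊤ = ⊤
~(a | a) = ~⊤ = ⊥
a <-> ~(a | a) = ⊤ <-> ⊥ = ⊥
b & a = N & ⊤ = N
a & (b & a) = ⊤ & N = N
(a <-> ~(a | a)) -> (a & (b & a)) = ⊥ -> N = ⊤

⊤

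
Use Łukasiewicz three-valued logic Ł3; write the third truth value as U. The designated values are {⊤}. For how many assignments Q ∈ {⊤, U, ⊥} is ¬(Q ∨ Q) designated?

1

Q=⊤: ⊥ ·
Q=U: U ·
Q=⊥: ⊤ ✓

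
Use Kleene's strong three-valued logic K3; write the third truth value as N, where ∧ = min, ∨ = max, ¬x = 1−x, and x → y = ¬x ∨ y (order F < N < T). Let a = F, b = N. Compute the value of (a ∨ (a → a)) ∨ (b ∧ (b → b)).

a → a = F → F = T
a ∨ (a → a) = F ∨ T = T
b → b = N → N = N  [¬N ∨ N]
b ∧ (b → b) = N ∧ N = N
(a ∨ (a → a)) ∨ (b ∧ (b → b)) = T ∨ N = T

T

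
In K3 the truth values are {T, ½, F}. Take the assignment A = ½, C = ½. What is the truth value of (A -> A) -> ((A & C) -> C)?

A -> A = ½ -> ½ = ½
A & C = ½ & ½ = ½
(A & C) -> C = ½ -> ½ = ½
(A -> A) -> ((A & C) -> C) = ½ -> ½ = ½

½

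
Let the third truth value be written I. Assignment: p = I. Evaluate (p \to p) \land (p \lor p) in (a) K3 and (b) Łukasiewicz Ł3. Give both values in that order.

In K3: p \to p = I \to I = I
p \lor p = I \lor I = I
(p \to p) \land (p \lor p) = I \land I = I
In Łukasiewicz Ł3: p \to p = I \to I = 1  [min(1, 1−½+½)]
p \lor p = I \lor I = I
(p \to p) \land (p \lor p) = 1 \land I = I

I; I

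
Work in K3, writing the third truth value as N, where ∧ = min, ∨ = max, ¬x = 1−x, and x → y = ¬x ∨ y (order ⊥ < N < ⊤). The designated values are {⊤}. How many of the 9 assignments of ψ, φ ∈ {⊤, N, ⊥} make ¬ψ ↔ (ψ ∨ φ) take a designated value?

Designated under: (ψ=⊥, φ=⊤).

1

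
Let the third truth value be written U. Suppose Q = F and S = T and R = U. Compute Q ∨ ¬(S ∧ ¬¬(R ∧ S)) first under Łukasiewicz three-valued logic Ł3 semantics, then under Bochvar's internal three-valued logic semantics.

U; U

In Łukasiewicz three-valued logic Ł3: R ∧ S = U ∧ T = U
¬(R ∧ S) = ¬U = U
¬¬(R ∧ S) = ¬U = U
S ∧ ¬¬(R ∧ S) = T ∧ U = U
¬(S ∧ ¬¬(R ∧ S)) = ¬U = U
Q ∨ ¬(S ∧ ¬¬(R ∧ S)) = F ∨ U = U
In Bochvar's internal three-valued logic: R ∧ S = U ∧ T = U
¬(R ∧ S) = ¬U = U
¬¬(R ∧ S) = ¬U = U
S ∧ ¬¬(R ∧ S) = T ∧ U = U
¬(S ∧ ¬¬(R ∧ S)) = ¬U = U
Q ∨ ¬(S ∧ ¬¬(R ∧ S)) = F ∨ U = U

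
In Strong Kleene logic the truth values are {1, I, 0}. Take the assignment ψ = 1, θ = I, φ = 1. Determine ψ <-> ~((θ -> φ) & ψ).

0

θ -> φ = I -> 1 = 1
(θ -> φ) & ψ = 1 & 1 = 1
~((θ -> φ) & ψ) = ~1 = 0
ψ <-> ~((θ -> φ) & ψ) = 1 <-> 0 = 0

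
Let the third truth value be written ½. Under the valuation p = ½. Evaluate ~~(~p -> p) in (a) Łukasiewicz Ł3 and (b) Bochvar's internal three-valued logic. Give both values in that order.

In Łukasiewicz Ł3: ~p = ~½ = ½
~p -> p = ½ -> ½ = True  [min(1, 1−½+½)]
~(~p -> p) = ~True = False
~~(~p -> p) = ~False = True
In Bochvar's internal three-valued logic: ~p = ~½ = ½
~p -> p = ½ -> ½ = ½  [any arg is the third value ⇒ result is the third value]
~(~p -> p) = ~½ = ½
~~(~p -> p) = ~½ = ½
They differ because Łukasiewicz Ł3 and Bochvar's internal three-valued logic treat ½ differently under the binary connectives.

True; ½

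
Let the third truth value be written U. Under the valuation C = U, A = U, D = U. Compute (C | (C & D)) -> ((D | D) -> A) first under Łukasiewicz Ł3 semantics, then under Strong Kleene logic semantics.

True; U

In Łukasiewicz Ł3: C & D = U & U = U
C | (C & D) = U | U = U
D | D = U | U = U
(D | D) -> A = U -> U = True
(C | (C & D)) -> ((D | D) -> A) = U -> True = True
In Strong Kleene logic: C & D = U & U = U
C | (C & D) = U | U = U
D | D = U | U = U
(D | D) -> A = U -> U = U  [~U | U]
(C | (C & D)) -> ((D | D) -> A) = U -> U = U
They differ because Łukasiewicz Ł3 and Strong Kleene logic treat U differently under implication.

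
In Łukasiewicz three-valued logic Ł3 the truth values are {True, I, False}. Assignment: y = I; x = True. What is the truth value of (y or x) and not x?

False

y or x = I or True = True
not x = not True = False
(y or x) and not x = True and False = False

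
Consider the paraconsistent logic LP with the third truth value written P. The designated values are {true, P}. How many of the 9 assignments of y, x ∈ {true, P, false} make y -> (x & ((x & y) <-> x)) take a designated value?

Of the 9 assignments, 8 give a value in {true, P}.

8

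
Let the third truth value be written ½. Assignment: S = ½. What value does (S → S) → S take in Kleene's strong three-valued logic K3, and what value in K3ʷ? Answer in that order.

In Kleene's strong three-valued logic K3: S → S = ½ → ½ = ½  [¬½ ∨ ½]
(S → S) → S = ½ → ½ = ½
In K3ʷ: S → S = ½ → ½ = ½  [any arg is the third value ⇒ result is the third value]
(S → S) → S = ½ → ½ = ½

½; ½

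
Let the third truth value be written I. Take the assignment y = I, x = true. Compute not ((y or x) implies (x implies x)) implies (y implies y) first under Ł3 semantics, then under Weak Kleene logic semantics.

In Ł3: y or x = I or true = true
x implies x = true implies true = true
(y or x) implies (x implies x) = true implies true = true
not ((y or x) implies (x implies x)) = not true = false
y implies y = I implies I = true  [min(1, 1−½+½)]
not ((y or x) implies (x implies x)) implies (y implies y) = false implies true = true
In Weak Kleene logic: y or x = I or true = I
x implies x = true implies true = true
(y or x) implies (x implies x) = I implies true = I  [any arg is the third value ⇒ result is the third value]
not ((y or x) implies (x implies x)) = not I = I
y implies y = I implies I = I
not ((y or x) implies (x implies x)) implies (y implies y) = I implies I = I
They differ because Ł3 and Weak Kleene logic treat I differently under the binary connectives.

true; I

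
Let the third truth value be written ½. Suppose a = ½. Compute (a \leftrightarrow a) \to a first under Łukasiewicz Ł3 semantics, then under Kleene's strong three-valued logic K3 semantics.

In Łukasiewicz Ł3: a \leftrightarrow a = ½ \leftrightarrow ½ = T
(a \leftrightarrow a) \to a = T \to ½ = ½
In Kleene's strong three-valued logic K3: a \leftrightarrow a = ½ \leftrightarrow ½ = ½
(a \leftrightarrow a) \to a = ½ \to ½ = ½

½; ½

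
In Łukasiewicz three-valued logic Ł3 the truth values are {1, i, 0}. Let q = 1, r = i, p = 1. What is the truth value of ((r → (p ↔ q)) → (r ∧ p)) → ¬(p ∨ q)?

i

p ↔ q = 1 ↔ 1 = 1
r → (p ↔ q) = i → 1 = 1  [min(1, 1−½+1)]
r ∧ p = i ∧ 1 = i
(r → (p ↔ q)) → (r ∧ p) = 1 → i = i
p ∨ q = 1 ∨ 1 = 1
¬(p ∨ q) = ¬1 = 0
((r → (p ↔ q)) → (r ∧ p)) → ¬(p ∨ q) = i → 0 = i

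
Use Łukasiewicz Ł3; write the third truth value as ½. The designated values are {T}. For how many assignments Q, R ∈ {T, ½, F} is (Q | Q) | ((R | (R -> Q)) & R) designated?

Of the 9 assignments, 5 give a value in {T}.

5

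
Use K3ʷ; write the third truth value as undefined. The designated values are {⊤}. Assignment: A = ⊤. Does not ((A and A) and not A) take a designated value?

Yes

A and A = ⊤ and ⊤ = ⊤
not A = not ⊤ = ⊥
(A and A) and not A = ⊤ and ⊥ = ⊥
not ((A and A) and not A) = not ⊥ = ⊤
⊤ ∈ {⊤}.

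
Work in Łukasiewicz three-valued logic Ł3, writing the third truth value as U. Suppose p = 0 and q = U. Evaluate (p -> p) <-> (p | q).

p -> p = 0 -> 0 = 1
p | q = 0 | U = U
(p -> p) <-> (p | q) = 1 <-> U = U  [1 − |1−½|]

U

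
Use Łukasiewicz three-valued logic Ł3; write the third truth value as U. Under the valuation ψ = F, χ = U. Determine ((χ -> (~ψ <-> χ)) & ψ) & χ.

F

~ψ = ~F = T
~ψ <-> χ = T <-> U = U
χ -> (~ψ <-> χ) = U -> U = T
(χ -> (~ψ <-> χ)) & ψ = T & F = F
((χ -> (~ψ <-> χ)) & ψ) & χ = F & U = F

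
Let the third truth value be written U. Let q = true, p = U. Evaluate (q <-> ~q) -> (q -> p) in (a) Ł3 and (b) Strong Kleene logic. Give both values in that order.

In Ł3: ~q = ~true = false
q <-> ~q = true <-> false = false
q -> p = true -> U = U
(q <-> ~q) -> (q -> p) = false -> U = true
In Strong Kleene logic: ~q = ~true = false
q <-> ~q = true <-> false = false
q -> p = true -> U = U  [~true | U]
(q <-> ~q) -> (q -> p) = false -> U = true

true; true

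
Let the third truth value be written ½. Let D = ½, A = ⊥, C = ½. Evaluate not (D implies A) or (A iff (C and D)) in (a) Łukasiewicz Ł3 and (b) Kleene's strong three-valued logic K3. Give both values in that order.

½; ½

In Łukasiewicz Ł3: D implies A = ½ implies ⊥ = ½
not (D implies A) = not ½ = ½
C and D = ½ and ½ = ½
A iff (C and D) = ⊥ iff ½ = ½
not (D implies A) or (A iff (C and D)) = ½ or ½ = ½
In Kleene's strong three-valued logic K3: D implies A = ½ implies ⊥ = ½  [not ½ or ⊥]
not (D implies A) = not ½ = ½
C and D = ½ and ½ = ½
A iff (C and D) = ⊥ iff ½ = ½
not (D implies A) or (A iff (C and D)) = ½ or ½ = ½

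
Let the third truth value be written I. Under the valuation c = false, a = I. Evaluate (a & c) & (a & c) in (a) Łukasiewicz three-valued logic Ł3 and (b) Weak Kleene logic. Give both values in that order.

false; I

In Łukasiewicz three-valued logic Ł3: a & c = I & false = false
a & c = I & false = false
(a & c) & (a & c) = false & false = false
In Weak Kleene logic: a & c = I & false = I
a & c = I & false = I
(a & c) & (a & c) = I & I = I
They differ because Łukasiewicz three-valued logic Ł3 and Weak Kleene logic treat I differently under the binary connectives.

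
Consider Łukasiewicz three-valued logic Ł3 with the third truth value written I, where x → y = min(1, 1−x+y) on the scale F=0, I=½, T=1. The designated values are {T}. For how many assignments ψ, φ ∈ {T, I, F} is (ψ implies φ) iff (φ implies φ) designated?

6

Of the 9 assignments, 6 give a value in {T}.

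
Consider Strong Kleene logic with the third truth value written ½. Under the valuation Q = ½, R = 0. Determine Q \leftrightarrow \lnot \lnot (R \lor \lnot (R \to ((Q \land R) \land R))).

½

Q \land R = ½ \land 0 = 0
(Q \land R) \land R = 0 \land 0 = 0
R \to ((Q \land R) \land R) = 0 \to 0 = 1
\lnot (R \to ((Q \land R) \land R)) = \lnot 1 = 0
R \lor \lnot (R \to ((Q \land R) \land R)) = 0 \lor 0 = 0
\lnot (R \lor \lnot (R \to ((Q \land R) \land R))) = \lnot 0 = 1
\lnot \lnot (R \lor \lnot (R \to ((Q \land R) \land R))) = \lnot 1 = 0
Q \leftrightarrow \lnot \lnot (R \lor \lnot (R \to ((Q \land R) \land R))) = ½ \leftrightarrow 0 = ½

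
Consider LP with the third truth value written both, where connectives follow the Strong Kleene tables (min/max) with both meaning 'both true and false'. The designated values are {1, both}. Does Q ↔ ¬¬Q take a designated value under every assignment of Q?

Every assignment of Q over {1, both, 0} gives a value in {1, both}.
In particular, with Q=both: Q ↔ ¬¬Q = both.

Yes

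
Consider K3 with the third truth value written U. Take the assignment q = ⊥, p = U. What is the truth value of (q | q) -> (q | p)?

q | q = ⊥ | ⊥ = ⊥
q | p = ⊥ | U = U
(q | q) -> (q | p) = ⊥ -> U = ⊤  [~⊥ | U]

⊤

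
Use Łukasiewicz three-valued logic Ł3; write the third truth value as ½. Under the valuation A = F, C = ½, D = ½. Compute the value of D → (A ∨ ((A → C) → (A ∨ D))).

A → C = F → ½ = T  [min(1, 1−0+½)]
A ∨ D = F ∨ ½ = ½
(A → C) → (A ∨ D) = T → ½ = ½
A ∨ ((A → C) → (A ∨ D)) = F ∨ ½ = ½
D → (A ∨ ((A → C) → (A ∨ D))) = ½ → ½ = T

T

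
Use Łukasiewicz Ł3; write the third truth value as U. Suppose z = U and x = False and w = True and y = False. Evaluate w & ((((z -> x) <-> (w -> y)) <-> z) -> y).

z -> x = U -> False = U  [min(1, 1−½+0)]
w -> y = True -> False = False
(z -> x) <-> (w -> y) = U <-> False = U
((z -> x) <-> (w -> y)) <-> z = U <-> U = True
(((z -> x) <-> (w -> y)) <-> z) -> y = True -> False = False
w & ((((z -> x) <-> (w -> y)) <-> z) -> y) = True & False = False

False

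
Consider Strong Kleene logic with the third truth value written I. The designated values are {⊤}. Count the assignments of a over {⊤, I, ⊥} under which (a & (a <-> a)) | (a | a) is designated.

a=⊤: ⊤ ✓
a=I: I ·
a=⊥: ⊥ ·

1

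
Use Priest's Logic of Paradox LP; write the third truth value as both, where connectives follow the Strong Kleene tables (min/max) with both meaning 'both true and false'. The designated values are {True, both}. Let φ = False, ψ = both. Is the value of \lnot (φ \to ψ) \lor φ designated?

φ \to ψ = False \to both = True
\lnot (φ \to ψ) = \lnot True = False
\lnot (φ \to ψ) \lor φ = False \lor False = False
False ∉ {True, both}.

No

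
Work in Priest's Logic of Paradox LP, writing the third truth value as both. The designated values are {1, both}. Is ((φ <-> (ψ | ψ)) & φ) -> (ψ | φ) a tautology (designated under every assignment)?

Yes

Every assignment of φ, ψ over {1, both, 0} gives a value in {1, both}.
In particular, with φ=both, ψ=both: ((φ <-> (ψ | ψ)) & φ) -> (ψ | φ) = both.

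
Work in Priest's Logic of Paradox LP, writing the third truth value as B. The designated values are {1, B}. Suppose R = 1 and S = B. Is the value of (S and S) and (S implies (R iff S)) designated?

Yes

S and S = B and B = B
R iff S = 1 iff B = B
S implies (R iff S) = B implies B = B
(S and S) and (S implies (R iff S)) = B and B = B
B ∈ {1, B}.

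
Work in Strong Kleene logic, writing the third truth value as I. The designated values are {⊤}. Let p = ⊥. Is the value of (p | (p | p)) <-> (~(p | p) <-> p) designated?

Yes

p | p = ⊥ | ⊥ = ⊥
p | (p | p) = ⊥ | ⊥ = ⊥
p | p = ⊥ | ⊥ = ⊥
~(p | p) = ~⊥ = ⊤
~(p | p) <-> p = ⊤ <-> ⊥ = ⊥
(p | (p | p)) <-> (~(p | p) <-> p) = ⊥ <-> ⊥ = ⊤
⊤ ∈ {⊤}.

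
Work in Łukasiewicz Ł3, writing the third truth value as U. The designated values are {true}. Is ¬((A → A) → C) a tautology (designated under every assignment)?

No

Countermodel: A=true, C=true gives false, which is not designated.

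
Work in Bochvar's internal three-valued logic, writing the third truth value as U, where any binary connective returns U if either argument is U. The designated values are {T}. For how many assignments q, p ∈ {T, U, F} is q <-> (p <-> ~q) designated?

Designated under: (q=T, p=F); (q=F, p=F).

2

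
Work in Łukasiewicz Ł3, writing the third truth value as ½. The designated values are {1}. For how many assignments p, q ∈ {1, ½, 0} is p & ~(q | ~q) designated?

0

Of the 9 assignments, 0 give a value in {1}.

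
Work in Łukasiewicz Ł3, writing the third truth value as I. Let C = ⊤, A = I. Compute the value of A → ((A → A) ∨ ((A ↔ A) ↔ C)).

⊤

A → A = I → I = ⊤
A ↔ A = I ↔ I = ⊤
(A ↔ A) ↔ C = ⊤ ↔ ⊤ = ⊤
(A → A) ∨ ((A ↔ A) ↔ C) = ⊤ ∨ ⊤ = ⊤
A → ((A → A) ∨ ((A ↔ A) ↔ C)) = I → ⊤ = ⊤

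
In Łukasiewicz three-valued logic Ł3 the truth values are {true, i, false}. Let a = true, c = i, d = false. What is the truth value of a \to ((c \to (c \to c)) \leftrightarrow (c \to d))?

i

c \to c = i \to i = true  [min(1, 1−½+½)]
c \to (c \to c) = i \to true = true
c \to d = i \to false = i
(c \to (c \to c)) \leftrightarrow (c \to d) = true \leftrightarrow i = i
a \to ((c \to (c \to c)) \leftrightarrow (c \to d)) = true \to i = i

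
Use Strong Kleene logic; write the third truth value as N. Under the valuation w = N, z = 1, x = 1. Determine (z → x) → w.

z → x = 1 → 1 = 1
(z → x) → w = 1 → N = N  [¬1 ∨ N]

N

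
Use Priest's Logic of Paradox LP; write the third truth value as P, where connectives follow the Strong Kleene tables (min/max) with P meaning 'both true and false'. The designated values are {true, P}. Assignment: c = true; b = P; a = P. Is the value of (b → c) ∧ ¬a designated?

Yes

b → c = P → true = true
¬a = ¬P = P
(b → c) ∧ ¬a = true ∧ P = P
P ∈ {true, P}.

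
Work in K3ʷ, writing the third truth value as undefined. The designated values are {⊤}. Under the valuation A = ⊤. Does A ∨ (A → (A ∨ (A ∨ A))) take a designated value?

Yes

A ∨ A = ⊤ ∨ ⊤ = ⊤
A ∨ (A ∨ A) = ⊤ ∨ ⊤ = ⊤
A → (A ∨ (A ∨ A)) = ⊤ → ⊤ = ⊤
A ∨ (A → (A ∨ (A ∨ A))) = ⊤ ∨ ⊤ = ⊤
⊤ ∈ {⊤}.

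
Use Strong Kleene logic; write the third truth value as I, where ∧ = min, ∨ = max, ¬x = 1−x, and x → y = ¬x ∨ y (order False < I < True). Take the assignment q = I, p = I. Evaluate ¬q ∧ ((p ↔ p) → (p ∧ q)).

¬q = ¬I = I
p ↔ p = I ↔ I = I
p ∧ q = I ∧ I = I
(p ↔ p) → (p ∧ q) = I → I = I  [¬I ∨ I]
¬q ∧ ((p ↔ p) → (p ∧ q)) = I ∧ I = I

I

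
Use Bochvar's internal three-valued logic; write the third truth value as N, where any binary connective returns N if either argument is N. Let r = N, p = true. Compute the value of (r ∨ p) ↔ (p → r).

r ∨ p = N ∨ true = N
p → r = true → N = N  [any arg is the third value ⇒ result is the third value]
(r ∨ p) ↔ (p → r) = N ↔ N = N

N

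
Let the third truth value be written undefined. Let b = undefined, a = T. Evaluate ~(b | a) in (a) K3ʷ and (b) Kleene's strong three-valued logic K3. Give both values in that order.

undefined; F

In K3ʷ: b | a = undefined | T = undefined
~(b | a) = ~undefined = undefined
In Kleene's strong three-valued logic K3: b | a = undefined | T = T
~(b | a) = ~T = F
They differ because K3ʷ and Kleene's strong three-valued logic K3 treat undefined differently under the binary connectives.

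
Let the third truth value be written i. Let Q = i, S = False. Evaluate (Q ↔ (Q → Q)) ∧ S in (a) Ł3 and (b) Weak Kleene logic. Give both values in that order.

False; i

In Ł3: Q → Q = i → i = True  [min(1, 1−½+½)]
Q ↔ (Q → Q) = i ↔ True = i
(Q ↔ (Q → Q)) ∧ S = i ∧ False = False
In Weak Kleene logic: Q → Q = i → i = i
Q ↔ (Q → Q) = i ↔ i = i
(Q ↔ (Q → Q)) ∧ S = i ∧ False = i
They differ because Ł3 and Weak Kleene logic treat i differently under the binary connectives.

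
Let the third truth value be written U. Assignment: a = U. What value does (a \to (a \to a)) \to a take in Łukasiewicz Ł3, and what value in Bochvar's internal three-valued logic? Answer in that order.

In Łukasiewicz Ł3: a \to a = U \to U = ⊤  [min(1, 1−½+½)]
a \to (a \to a) = U \to ⊤ = ⊤
(a \to (a \to a)) \to a = ⊤ \to U = U
In Bochvar's internal three-valued logic: a \to a = U \to U = U  [any arg is the third value ⇒ result is the third value]
a \to (a \to a) = U \to U = U
(a \to (a \to a)) \to a = U \to U = U

U; U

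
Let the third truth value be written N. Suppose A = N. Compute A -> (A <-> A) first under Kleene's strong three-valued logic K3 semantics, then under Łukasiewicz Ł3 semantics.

In Kleene's strong three-valued logic K3: A <-> A = N <-> N = N
A -> (A <-> A) = N -> N = N
In Łukasiewicz Ł3: A <-> A = N <-> N = ⊤  [1 − |½−½|]
A -> (A <-> A) = N -> ⊤ = ⊤
They differ because Kleene's strong three-valued logic K3 and Łukasiewicz Ł3 treat N differently under implication.

N; ⊤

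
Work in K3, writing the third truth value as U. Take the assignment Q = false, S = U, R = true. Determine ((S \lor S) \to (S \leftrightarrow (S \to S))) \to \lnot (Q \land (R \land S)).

S \lor S = U \lor U = U
S \to S = U \to U = U  [\lnot U \lor U]
S \leftrightarrow (S \to S) = U \leftrightarrow U = U
(S \lor S) \to (S \leftrightarrow (S \to S)) = U \to U = U
R \land S = true \land U = U
Q \land (R \land S) = false \land U = false
\lnot (Q \land (R \land S)) = \lnot false = true
((S \lor S) \to (S \leftrightarrow (S \to S))) \to \lnot (Q \land (R \land S)) = U \to true = true

true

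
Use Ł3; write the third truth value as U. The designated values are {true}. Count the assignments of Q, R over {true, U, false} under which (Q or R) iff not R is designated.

3

Designated under: (Q=true, R=false); (Q=U, R=U); (Q=false, R=U).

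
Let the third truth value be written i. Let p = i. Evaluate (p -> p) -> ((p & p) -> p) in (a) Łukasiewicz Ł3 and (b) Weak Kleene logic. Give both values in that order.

In Łukasiewicz Ł3: p -> p = i -> i = T
p & p = i & i = i
(p & p) -> p = i -> i = T
(p -> p) -> ((p & p) -> p) = T -> T = T
In Weak Kleene logic: p -> p = i -> i = i  [any arg is the third value ⇒ result is the third value]
p & p = i & i = i
(p & p) -> p = i -> i = i
(p -> p) -> ((p & p) -> p) = i -> i = i
They differ because Łukasiewicz Ł3 and Weak Kleene logic treat i differently under the binary connectives.

T; i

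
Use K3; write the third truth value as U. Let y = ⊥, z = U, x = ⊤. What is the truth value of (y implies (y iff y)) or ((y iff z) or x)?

⊤

y iff y = ⊥ iff ⊥ = ⊤
y implies (y iff y) = ⊥ implies ⊤ = ⊤
y iff z = ⊥ iff U = U
(y iff z) or x = U or ⊤ = ⊤
(y implies (y iff y)) or ((y iff z) or x) = ⊤ or ⊤ = ⊤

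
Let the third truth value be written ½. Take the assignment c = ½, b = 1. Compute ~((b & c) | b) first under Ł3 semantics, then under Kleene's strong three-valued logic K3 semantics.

In Ł3: b & c = 1 & ½ = ½
(b & c) | b = ½ | 1 = 1
~((b & c) | b) = ~1 = 0
In Kleene's strong three-valued logic K3: b & c = 1 & ½ = ½
(b & c) | b = ½ | 1 = 1
~((b & c) | b) = ~1 = 0

0; 0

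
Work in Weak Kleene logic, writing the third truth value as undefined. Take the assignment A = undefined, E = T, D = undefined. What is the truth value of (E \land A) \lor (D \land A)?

E \land A = T \land undefined = undefined
D \land A = undefined \land undefined = undefined
(E \land A) \lor (D \land A) = undefined \lor undefined = undefined

undefined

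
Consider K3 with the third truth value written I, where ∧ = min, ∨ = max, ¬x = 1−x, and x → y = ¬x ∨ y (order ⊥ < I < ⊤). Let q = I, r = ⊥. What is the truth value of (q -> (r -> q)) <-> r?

⊥

r -> q = ⊥ -> I = ⊤
q -> (r -> q) = I -> ⊤ = ⊤
(q -> (r -> q)) <-> r = ⊤ <-> ⊥ = ⊥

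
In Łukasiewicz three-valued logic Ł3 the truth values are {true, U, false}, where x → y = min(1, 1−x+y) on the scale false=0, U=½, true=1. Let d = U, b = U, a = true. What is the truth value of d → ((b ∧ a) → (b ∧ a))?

b ∧ a = U ∧ true = U
b ∧ a = U ∧ true = U
(b ∧ a) → (b ∧ a) = U → U = true  [min(1, 1−½+½)]
d → ((b ∧ a) → (b ∧ a)) = U → true = true

true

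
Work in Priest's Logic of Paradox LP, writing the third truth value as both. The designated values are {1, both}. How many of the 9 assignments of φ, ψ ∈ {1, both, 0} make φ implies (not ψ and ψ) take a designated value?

Of the 9 assignments, 7 give a value in {1, both}.

7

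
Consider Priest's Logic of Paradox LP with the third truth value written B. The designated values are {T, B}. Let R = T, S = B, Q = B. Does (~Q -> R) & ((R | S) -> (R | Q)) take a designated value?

~Q = ~B = B
~Q -> R = B -> T = T
R | S = T | B = T
R | Q = T | B = T
(R | S) -> (R | Q) = T -> T = T
(~Q -> R) & ((R | S) -> (R | Q)) = T & T = T
T ∈ {T, B}.

Yes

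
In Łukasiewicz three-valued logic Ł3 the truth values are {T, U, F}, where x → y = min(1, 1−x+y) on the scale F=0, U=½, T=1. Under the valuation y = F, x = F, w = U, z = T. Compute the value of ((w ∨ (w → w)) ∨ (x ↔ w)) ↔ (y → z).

w → w = U → U = T  [min(1, 1−½+½)]
w ∨ (w → w) = U ∨ T = T
x ↔ w = F ↔ U = U
(w ∨ (w → w)) ∨ (x ↔ w) = T ∨ U = T
y → z = F → T = T
((w ∨ (w → w)) ∨ (x ↔ w)) ↔ (y → z) = T ↔ T = T

T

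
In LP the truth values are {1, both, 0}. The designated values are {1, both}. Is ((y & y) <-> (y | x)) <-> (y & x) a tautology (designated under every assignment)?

No

Countermodel: y=1, x=0 gives 0, which is not designated.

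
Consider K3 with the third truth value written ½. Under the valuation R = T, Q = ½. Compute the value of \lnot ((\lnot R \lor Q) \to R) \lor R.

T

\lnot R = \lnot T = F
\lnot R \lor Q = F \lor ½ = ½
(\lnot R \lor Q) \to R = ½ \to T = T  [\lnot ½ \lor T]
\lnot ((\lnot R \lor Q) \to R) = \lnot T = F
\lnot ((\lnot R \lor Q) \to R) \lor R = F \lor T = T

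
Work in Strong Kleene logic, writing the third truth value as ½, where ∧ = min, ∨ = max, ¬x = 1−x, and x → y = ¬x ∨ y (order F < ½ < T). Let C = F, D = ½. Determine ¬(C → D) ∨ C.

F

C → D = F → ½ = T
¬(C → D) = ¬T = F
¬(C → D) ∨ C = F ∨ F = F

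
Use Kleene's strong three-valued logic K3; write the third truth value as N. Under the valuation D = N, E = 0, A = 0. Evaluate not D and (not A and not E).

N

not D = not N = N
not A = not 0 = 1
not E = not 0 = 1
not A and not E = 1 and 1 = 1
not D and (not A and not E) = N and 1 = N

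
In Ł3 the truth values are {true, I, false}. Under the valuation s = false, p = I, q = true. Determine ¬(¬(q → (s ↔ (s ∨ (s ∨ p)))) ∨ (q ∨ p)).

s ∨ p = false ∨ I = I
s ∨ (s ∨ p) = false ∨ I = I
s ↔ (s ∨ (s ∨ p)) = false ↔ I = I  [1 − |0−½|]
q → (s ↔ (s ∨ (s ∨ p))) = true → I = I
¬(q → (s ↔ (s ∨ (s ∨ p)))) = ¬I = I
q ∨ p = true ∨ I = true
¬(q → (s ↔ (s ∨ (s ∨ p)))) ∨ (q ∨ p) = I ∨ true = true
¬(¬(q → (s ↔ (s ∨ (s ∨ p)))) ∨ (q ∨ p)) = ¬true = false

false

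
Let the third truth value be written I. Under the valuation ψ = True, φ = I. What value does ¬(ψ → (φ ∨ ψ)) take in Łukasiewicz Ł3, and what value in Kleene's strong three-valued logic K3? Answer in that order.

In Łukasiewicz Ł3: φ ∨ ψ = I ∨ True = True
ψ → (φ ∨ ψ) = True → True = True
¬(ψ → (φ ∨ ψ)) = ¬True = False
In Kleene's strong three-valued logic K3: φ ∨ ψ = I ∨ True = True
ψ → (φ ∨ ψ) = True → True = True
¬(ψ → (φ ∨ ψ)) = ¬True = False

False; False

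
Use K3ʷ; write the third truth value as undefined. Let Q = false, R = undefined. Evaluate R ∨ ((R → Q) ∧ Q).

undefined

R → Q = undefined → false = undefined  [any arg is the third value ⇒ result is the third value]
(R → Q) ∧ Q = undefined ∧ false = undefined
R ∨ ((R → Q) ∧ Q) = undefined ∨ undefined = undefined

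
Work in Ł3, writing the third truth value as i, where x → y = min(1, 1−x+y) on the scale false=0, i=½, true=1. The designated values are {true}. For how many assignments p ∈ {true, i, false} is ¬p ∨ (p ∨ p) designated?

p=true: true ✓
p=i: i ·
p=false: true ✓

2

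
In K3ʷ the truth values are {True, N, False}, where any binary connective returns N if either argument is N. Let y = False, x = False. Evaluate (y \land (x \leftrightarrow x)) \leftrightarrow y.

True

x \leftrightarrow x = False \leftrightarrow False = True
y \land (x \leftrightarrow x) = False \land True = False
(y \land (x \leftrightarrow x)) \leftrightarrow y = False \leftrightarrow False = True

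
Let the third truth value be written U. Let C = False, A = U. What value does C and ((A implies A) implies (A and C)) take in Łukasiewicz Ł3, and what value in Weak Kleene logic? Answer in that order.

In Łukasiewicz Ł3: A implies A = U implies U = True  [min(1, 1−½+½)]
A and C = U and False = False
(A implies A) implies (A and C) = True implies False = False
C and ((A implies A) implies (A and C)) = False and False = False
In Weak Kleene logic: A implies A = U implies U = U  [any arg is the third value ⇒ result is the third value]
A and C = U and False = U
(A implies A) implies (A and C) = U implies U = U
C and ((A implies A) implies (A and C)) = False and U = U
They differ because Łukasiewicz Ł3 and Weak Kleene logic treat U differently under the binary connectives.

False; U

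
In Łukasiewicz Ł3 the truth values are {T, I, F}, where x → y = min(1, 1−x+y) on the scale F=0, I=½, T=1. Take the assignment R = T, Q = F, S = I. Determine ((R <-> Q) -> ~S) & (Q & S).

R <-> Q = T <-> F = F
~S = ~I = I
(R <-> Q) -> ~S = F -> I = T  [min(1, 1−0+½)]
Q & S = F & I = F
((R <-> Q) -> ~S) & (Q & S) = T & F = F

F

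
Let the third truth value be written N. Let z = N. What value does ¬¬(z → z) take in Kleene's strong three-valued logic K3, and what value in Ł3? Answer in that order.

In Kleene's strong three-valued logic K3: z → z = N → N = N  [¬N ∨ N]
¬(z → z) = ¬N = N
¬¬(z → z) = ¬N = N
In Ł3: z → z = N → N = True
¬(z → z) = ¬True = False
¬¬(z → z) = ¬False = True
They differ because Kleene's strong three-valued logic K3 and Ł3 treat N differently under implication.

N; True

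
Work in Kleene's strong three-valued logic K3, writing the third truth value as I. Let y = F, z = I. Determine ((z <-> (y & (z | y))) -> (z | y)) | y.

z | y = I | F = I
y & (z | y) = F & I = F
z <-> (y & (z | y)) = I <-> F = I
z | y = I | F = I
(z <-> (y & (z | y))) -> (z | y) = I -> I = I
((z <-> (y & (z | y))) -> (z | y)) | y = I | F = I

I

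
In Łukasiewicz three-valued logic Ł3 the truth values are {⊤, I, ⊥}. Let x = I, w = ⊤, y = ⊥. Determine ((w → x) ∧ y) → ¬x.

⊤

w → x = ⊤ → I = I  [min(1, 1−1+½)]
(w → x) ∧ y = I ∧ ⊥ = ⊥
¬x = ¬I = I
((w → x) ∧ y) → ¬x = ⊥ → I = ⊤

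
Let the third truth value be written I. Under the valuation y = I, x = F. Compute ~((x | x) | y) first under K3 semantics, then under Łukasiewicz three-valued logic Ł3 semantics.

I; I

In K3: x | x = F | F = F
(x | x) | y = F | I = I
~((x | x) | y) = ~I = I
In Łukasiewicz three-valued logic Ł3: x | x = F | F = F
(x | x) | y = F | I = I
~((x | x) | y) = ~I = I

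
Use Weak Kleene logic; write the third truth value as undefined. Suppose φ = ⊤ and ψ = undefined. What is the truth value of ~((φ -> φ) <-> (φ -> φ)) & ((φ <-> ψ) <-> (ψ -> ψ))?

undefined

φ -> φ = ⊤ -> ⊤ = ⊤
φ -> φ = ⊤ -> ⊤ = ⊤
(φ -> φ) <-> (φ -> φ) = ⊤ <-> ⊤ = ⊤
~((φ -> φ) <-> (φ -> φ)) = ~⊤ = ⊥
φ <-> ψ = ⊤ <-> undefined = undefined
ψ -> ψ = undefined -> undefined = undefined  [any arg is the third value ⇒ result is the third value]
(φ <-> ψ) <-> (ψ -> ψ) = undefined <-> undefined = undefined
~((φ -> φ) <-> (φ -> φ)) & ((φ <-> ψ) <-> (ψ -> ψ)) = ⊥ & undefined = undefined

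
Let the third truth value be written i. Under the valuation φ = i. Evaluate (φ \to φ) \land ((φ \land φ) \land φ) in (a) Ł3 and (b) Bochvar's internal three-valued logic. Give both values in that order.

In Ł3: φ \to φ = i \to i = true
φ \land φ = i \land i = i
(φ \land φ) \land φ = i \land i = i
(φ \to φ) \land ((φ \land φ) \land φ) = true \land i = i
In Bochvar's internal three-valued logic: φ \to φ = i \to i = i  [any arg is the third value ⇒ result is the third value]
φ \land φ = i \land i = i
(φ \land φ) \land φ = i \land i = i
(φ \to φ) \land ((φ \land φ) \land φ) = i \land i = i

i; i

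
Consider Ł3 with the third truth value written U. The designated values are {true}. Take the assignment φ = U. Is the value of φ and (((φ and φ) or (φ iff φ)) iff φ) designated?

No

φ and φ = U and U = U
φ iff φ = U iff U = true  [1 − |½−½|]
(φ and φ) or (φ iff φ) = U or true = true
((φ and φ) or (φ iff φ)) iff φ = true iff U = U
φ and (((φ and φ) or (φ iff φ)) iff φ) = U and U = U
U ∉ {true}.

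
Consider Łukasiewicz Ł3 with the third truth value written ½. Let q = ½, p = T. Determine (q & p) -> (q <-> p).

T

q & p = ½ & T = ½
q <-> p = ½ <-> T = ½
(q & p) -> (q <-> p) = ½ -> ½ = T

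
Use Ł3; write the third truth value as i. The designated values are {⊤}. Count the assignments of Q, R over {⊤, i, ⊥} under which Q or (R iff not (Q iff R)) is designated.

Of the 9 assignments, 6 give a value in {⊤}.

6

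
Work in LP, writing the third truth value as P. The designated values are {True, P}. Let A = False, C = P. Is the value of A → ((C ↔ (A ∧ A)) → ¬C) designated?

Yes

A ∧ A = False ∧ False = False
C ↔ (A ∧ A) = P ↔ False = P
¬C = ¬P = P
(C ↔ (A ∧ A)) → ¬C = P → P = P  [¬P ∨ P]
A → ((C ↔ (A ∧ A)) → ¬C) = False → P = True
True ∈ {True, P}.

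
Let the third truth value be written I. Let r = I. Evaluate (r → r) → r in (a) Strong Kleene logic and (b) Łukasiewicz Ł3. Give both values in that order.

I; I

In Strong Kleene logic: r → r = I → I = I  [¬I ∨ I]
(r → r) → r = I → I = I
In Łukasiewicz Ł3: r → r = I → I = true
(r → r) → r = true → I = I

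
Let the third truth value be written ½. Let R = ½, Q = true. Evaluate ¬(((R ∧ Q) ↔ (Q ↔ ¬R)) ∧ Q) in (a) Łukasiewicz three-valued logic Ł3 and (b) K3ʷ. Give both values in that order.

false; ½

In Łukasiewicz three-valued logic Ł3: R ∧ Q = ½ ∧ true = ½
¬R = ¬½ = ½
Q ↔ ¬R = true ↔ ½ = ½  [1 − |1−½|]
(R ∧ Q) ↔ (Q ↔ ¬R) = ½ ↔ ½ = true
((R ∧ Q) ↔ (Q ↔ ¬R)) ∧ Q = true ∧ true = true
¬(((R ∧ Q) ↔ (Q ↔ ¬R)) ∧ Q) = ¬true = false
In K3ʷ: R ∧ Q = ½ ∧ true = ½
¬R = ¬½ = ½
Q ↔ ¬R = true ↔ ½ = ½
(R ∧ Q) ↔ (Q ↔ ¬R) = ½ ↔ ½ = ½
((R ∧ Q) ↔ (Q ↔ ¬R)) ∧ Q = ½ ∧ true = ½
¬(((R ∧ Q) ↔ (Q ↔ ¬R)) ∧ Q) = ¬½ = ½
They differ because Łukasiewicz three-valued logic Ł3 and K3ʷ treat ½ differently under the binary connectives.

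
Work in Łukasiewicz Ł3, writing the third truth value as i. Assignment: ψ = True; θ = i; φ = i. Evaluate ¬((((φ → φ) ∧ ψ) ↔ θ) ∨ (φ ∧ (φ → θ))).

φ → φ = i → i = True  [min(1, 1−½+½)]
(φ → φ) ∧ ψ = True ∧ True = True
((φ → φ) ∧ ψ) ↔ θ = True ↔ i = i
φ → θ = i → i = True
φ ∧ (φ → θ) = i ∧ True = i
(((φ → φ) ∧ ψ) ↔ θ) ∨ (φ ∧ (φ → θ)) = i ∨ i = i
¬((((φ → φ) ∧ ψ) ↔ θ) ∨ (φ ∧ (φ → θ))) = ¬i = i

i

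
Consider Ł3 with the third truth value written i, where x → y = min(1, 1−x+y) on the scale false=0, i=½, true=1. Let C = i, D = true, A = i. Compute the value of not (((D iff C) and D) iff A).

D iff C = true iff i = i  [1 − |1−½|]
(D iff C) and D = i and true = i
((D iff C) and D) iff A = i iff i = true
not (((D iff C) and D) iff A) = not true = false

false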